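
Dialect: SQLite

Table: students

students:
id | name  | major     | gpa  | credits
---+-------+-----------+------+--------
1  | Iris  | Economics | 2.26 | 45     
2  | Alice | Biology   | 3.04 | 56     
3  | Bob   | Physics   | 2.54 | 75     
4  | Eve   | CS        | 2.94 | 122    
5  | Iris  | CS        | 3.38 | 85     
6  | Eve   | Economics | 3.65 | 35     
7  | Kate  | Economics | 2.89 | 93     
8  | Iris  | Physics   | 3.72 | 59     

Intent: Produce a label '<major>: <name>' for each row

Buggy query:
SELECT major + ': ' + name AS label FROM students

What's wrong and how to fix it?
Bug: '+' is numeric addition; on text columns SQLite converts them to 0 instead of concatenating

Fix: Replace + with || to concatenate text

Corrected query:
SELECT major || ': ' || name AS label FROM students

Result:
label          
---------------
Economics: Iris
Biology: Alice 
Physics: Bob   
CS: Eve        
CS: Iris       
Economics: Eve 
Economics: Kate
Physics: Iris  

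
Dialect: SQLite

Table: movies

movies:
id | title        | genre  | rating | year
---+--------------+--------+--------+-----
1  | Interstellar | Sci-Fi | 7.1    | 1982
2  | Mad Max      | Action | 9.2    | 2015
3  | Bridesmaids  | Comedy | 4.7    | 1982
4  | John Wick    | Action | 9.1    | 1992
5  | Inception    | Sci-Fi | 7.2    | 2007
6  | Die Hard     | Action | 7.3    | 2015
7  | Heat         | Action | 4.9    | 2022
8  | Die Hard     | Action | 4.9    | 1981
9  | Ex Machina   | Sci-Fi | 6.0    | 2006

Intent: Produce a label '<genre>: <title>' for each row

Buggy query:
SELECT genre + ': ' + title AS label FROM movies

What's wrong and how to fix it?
Bug: '+' is numeric addition; on text columns SQLite converts them to 0 instead of concatenating

Fix: Use the || operator for string concatenation

Corrected query:
SELECT genre || ': ' || title AS label FROM movies

Result:
label               
--------------------
Sci-Fi: Interstellar
Action: Mad Max     
Comedy: Bridesmaids 
Action: John Wick   
Sci-Fi: Inception   
Action: Die Hard    
Action: Heat        
Action: Die Hard    
Sci-Fi: Ex Machina  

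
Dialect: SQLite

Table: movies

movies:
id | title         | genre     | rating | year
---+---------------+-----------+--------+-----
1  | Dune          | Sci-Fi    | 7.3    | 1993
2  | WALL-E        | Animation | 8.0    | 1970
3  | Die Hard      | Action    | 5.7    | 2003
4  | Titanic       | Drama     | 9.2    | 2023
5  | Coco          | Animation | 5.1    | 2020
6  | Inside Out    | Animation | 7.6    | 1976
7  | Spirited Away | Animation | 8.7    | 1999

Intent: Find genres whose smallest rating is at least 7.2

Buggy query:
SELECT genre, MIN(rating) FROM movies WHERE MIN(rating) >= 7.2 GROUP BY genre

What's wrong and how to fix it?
Bug: MIN() in WHERE is a misuse of aggregate

Fix: Replace WHERE with HAVING after the GROUP BY

Corrected query:
SELECT genre, MIN(rating) FROM movies GROUP BY genre HAVING MIN(rating) >= 7.2

Result:
genre  | MIN(rating)
-------+------------
Drama  | 9.2        
Sci-Fi | 7.3        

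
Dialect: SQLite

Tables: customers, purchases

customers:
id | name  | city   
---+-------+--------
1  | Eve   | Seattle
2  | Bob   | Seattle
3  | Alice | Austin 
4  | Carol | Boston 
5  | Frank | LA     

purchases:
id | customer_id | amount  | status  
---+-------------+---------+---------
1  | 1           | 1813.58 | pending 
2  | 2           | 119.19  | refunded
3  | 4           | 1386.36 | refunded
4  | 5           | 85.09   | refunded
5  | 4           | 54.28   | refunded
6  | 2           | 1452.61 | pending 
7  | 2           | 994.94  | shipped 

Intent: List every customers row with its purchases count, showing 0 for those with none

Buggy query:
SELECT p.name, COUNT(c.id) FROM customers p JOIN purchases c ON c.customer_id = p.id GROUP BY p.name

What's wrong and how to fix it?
Bug: INNER JOIN drops customers rows that have no matching purchases rows

Fix: Switch to LEFT JOIN to retain unmatched parent rows

Corrected query:
SELECT p.name, COUNT(c.id) FROM customers p LEFT JOIN purchases c ON c.customer_id = p.id GROUP BY p.name

Result:
name  | COUNT(c.id)
------+------------
Alice | 0          
Bob   | 3          
Carol | 2          
Eve   | 1          
Frank | 1          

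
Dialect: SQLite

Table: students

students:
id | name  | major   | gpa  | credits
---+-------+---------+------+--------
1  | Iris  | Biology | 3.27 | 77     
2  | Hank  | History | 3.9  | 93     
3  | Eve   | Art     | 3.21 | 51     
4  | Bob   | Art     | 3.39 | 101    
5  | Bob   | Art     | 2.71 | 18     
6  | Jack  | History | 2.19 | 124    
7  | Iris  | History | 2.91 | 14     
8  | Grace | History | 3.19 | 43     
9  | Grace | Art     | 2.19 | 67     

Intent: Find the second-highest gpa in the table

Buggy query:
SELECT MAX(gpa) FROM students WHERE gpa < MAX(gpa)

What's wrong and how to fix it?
Bug: The inner MAX is an aggregate inside WHERE, which is not allowed

Fix: Put the inner MAX in a scalar subquery

Corrected query:
SELECT MAX(gpa) FROM students WHERE gpa < (SELECT MAX(gpa) FROM students)

Result:
MAX(gpa)
--------
3.39    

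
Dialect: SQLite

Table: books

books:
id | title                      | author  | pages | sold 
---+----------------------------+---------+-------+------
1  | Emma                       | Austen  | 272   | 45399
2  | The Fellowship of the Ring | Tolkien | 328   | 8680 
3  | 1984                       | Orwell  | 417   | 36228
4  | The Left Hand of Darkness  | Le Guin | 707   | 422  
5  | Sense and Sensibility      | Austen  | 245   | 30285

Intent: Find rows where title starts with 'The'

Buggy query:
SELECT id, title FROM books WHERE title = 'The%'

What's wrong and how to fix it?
Bug: '=' compares the literal string including the % character; pattern matching needs LIKE

Fix: Use LIKE for wildcard pattern matching

Corrected query:
SELECT id, title FROM books WHERE title LIKE 'The%'

Result:
id | title                     
---+---------------------------
2  | The Fellowship of the Ring
4  | The Left Hand of Darkness 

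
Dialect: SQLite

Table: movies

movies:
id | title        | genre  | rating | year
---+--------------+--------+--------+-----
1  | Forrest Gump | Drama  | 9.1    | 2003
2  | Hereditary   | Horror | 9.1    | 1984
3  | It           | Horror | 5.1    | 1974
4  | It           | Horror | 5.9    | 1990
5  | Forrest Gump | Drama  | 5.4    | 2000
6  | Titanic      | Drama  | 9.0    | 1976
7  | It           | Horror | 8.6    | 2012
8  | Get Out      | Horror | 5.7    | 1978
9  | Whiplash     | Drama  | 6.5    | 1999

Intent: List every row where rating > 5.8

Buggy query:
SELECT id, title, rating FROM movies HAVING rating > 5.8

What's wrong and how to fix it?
Bug: This is a non-aggregate query (no GROUP BY, no aggregates), so in SQLite the HAVING clause is invalid here; a row-level condition belongs in WHERE

Fix: Use WHERE for row-level filtering

Corrected query:
SELECT id, title, rating FROM movies WHERE rating > 5.8

Result:
id | title        | rating
---+--------------+-------
1  | Forrest Gump | 9.1   
2  | Hereditary   | 9.1   
4  | It           | 5.9   
6  | Titanic      | 9     
7  | It           | 8.6   
9  | Whiplash     | 6.5   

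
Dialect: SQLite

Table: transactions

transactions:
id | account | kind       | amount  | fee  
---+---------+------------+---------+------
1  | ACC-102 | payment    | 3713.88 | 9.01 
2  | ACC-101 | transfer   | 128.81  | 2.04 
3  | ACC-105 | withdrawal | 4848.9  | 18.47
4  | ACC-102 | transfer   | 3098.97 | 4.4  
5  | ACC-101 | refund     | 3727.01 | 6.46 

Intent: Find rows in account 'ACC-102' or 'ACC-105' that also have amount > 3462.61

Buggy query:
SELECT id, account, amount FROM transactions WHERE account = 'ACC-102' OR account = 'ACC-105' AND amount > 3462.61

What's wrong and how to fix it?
Bug: AND binds tighter than OR, so this parses as account = 'ACC-102' OR (account = 'ACC-105' AND amount > 3462.61)

Fix: Add parentheses around the OR so the AND applies to both alternatives

Corrected query:
SELECT id, account, amount FROM transactions WHERE (account = 'ACC-102' OR account = 'ACC-105') AND amount > 3462.61

Result:
id | account | amount 
---+---------+--------
1  | ACC-102 | 3713.88
3  | ACC-105 | 4848.9 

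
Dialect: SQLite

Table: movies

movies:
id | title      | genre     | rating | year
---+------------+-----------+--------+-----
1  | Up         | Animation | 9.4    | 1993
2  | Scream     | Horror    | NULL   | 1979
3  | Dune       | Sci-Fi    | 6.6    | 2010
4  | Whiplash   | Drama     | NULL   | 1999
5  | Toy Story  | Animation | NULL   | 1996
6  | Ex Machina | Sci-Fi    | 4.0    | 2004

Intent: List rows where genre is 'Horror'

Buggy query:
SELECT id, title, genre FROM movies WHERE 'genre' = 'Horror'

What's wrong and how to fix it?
Bug: Single quotes denote string literals in SQL; the column name is being compared as a constant string

Fix: Reference the column as genre without single quotes

Corrected query:
SELECT id, title, genre FROM movies WHERE genre = 'Horror'

Result:
id | title  | genre 
---+--------+-------
2  | Scream | Horror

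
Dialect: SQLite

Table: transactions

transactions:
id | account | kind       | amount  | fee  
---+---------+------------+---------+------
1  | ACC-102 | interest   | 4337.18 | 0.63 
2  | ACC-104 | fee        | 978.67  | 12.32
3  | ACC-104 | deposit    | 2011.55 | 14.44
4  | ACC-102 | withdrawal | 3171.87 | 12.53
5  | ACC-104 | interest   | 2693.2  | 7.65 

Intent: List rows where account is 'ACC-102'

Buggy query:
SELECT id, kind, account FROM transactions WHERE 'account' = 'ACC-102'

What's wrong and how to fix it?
Bug: 'account' in single quotes is a string literal, not the column; the comparison is literal-vs-literal and never true

Fix: Reference the column as account without single quotes

Corrected query:
SELECT id, kind, account FROM transactions WHERE account = 'ACC-102'

Result:
id | kind       | account
---+------------+--------
1  | interest   | ACC-102
4  | withdrawal | ACC-102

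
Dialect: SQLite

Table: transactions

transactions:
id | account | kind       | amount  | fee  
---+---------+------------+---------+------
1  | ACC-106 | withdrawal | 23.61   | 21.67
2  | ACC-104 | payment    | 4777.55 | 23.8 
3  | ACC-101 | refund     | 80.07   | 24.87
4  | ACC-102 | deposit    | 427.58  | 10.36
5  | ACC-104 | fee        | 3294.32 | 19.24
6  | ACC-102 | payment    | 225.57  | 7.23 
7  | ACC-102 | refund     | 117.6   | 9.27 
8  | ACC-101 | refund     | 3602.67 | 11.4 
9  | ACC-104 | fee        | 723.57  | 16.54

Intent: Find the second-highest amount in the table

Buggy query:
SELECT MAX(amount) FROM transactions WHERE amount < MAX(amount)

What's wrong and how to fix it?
Bug: MAX(amount) on the right of the comparison is an aggregate-in-WHERE error

Fix: Compute the overall MAX in a subquery, then take MAX of rows below it

Corrected query:
SELECT MAX(amount) FROM transactions WHERE amount < (SELECT MAX(amount) FROM transactions)

Result:
MAX(amount)
-----------
3602.67    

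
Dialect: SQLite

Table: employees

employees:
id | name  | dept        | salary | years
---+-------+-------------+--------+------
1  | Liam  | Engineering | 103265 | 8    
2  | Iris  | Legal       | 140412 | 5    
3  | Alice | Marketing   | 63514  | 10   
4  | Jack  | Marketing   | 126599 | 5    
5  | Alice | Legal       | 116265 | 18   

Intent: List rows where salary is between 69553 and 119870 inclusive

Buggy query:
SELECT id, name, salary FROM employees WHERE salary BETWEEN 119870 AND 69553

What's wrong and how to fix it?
Bug: BETWEEN expects the lower bound first; with 119870 AND 69553 the range is empty

Fix: Write BETWEEN 69553 AND 119870

Corrected query:
SELECT id, name, salary FROM employees WHERE salary BETWEEN 69553 AND 119870

Result:
id | name  | salary
---+-------+-------
1  | Liam  | 103265
5  | Alice | 116265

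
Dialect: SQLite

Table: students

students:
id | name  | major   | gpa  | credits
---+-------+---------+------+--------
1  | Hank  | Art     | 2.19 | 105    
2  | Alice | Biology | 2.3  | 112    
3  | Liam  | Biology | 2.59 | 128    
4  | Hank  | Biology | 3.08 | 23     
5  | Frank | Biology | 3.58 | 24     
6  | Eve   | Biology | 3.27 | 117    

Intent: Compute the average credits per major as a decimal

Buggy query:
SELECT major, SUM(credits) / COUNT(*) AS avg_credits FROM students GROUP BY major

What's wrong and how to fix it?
Bug: Both operands are integers, so '/' performs integer division and truncates

Fix: Cast one side to REAL so the division keeps the fractional part

Corrected query:
SELECT major, SUM(credits) * 1.0 / COUNT(*) AS avg_credits FROM students GROUP BY major

Result:
major   | avg_credits
--------+------------
Art     | 105        
Biology | 80.8       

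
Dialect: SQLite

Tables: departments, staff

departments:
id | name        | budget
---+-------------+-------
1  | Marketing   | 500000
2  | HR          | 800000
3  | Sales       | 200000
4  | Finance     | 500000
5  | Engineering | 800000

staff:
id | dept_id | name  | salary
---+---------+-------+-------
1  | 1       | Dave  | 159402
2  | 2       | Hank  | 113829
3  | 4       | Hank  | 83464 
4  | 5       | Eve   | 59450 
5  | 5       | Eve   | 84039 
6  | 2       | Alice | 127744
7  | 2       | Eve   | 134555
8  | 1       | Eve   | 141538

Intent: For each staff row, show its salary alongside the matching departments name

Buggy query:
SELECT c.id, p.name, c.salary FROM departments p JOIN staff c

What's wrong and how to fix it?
Bug: JOIN with no ON clause produces a cartesian product; every staff row pairs with every departments row

Fix: Specify the join condition linking the foreign key to the parent id

Corrected query:
SELECT c.id, p.name, c.salary FROM departments p JOIN staff c ON c.dept_id = p.id

Result:
id | name        | salary
---+-------------+-------
1  | Marketing   | 159402
2  | HR          | 113829
3  | Finance     | 83464 
4  | Engineering | 59450 
5  | Engineering | 84039 
6  | HR          | 127744
7  | HR          | 134555
8  | Marketing   | 141538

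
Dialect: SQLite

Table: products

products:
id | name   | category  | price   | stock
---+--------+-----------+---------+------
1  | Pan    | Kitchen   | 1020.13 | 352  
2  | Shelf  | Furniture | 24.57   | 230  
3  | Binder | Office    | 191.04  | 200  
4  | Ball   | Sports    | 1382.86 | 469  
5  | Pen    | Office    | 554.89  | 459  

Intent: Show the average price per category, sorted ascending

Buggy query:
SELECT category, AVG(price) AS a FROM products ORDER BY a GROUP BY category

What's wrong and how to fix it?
Bug: GROUP BY must precede ORDER BY

Fix: Reorder: SELECT … FROM … GROUP BY … ORDER BY …

Corrected query:
SELECT category, AVG(price) AS a FROM products GROUP BY category ORDER BY a

Result:
category  | a      
----------+--------
Furniture | 24.57  
Office    | 372.965
Kitchen   | 1020.13
Sports    | 1382.86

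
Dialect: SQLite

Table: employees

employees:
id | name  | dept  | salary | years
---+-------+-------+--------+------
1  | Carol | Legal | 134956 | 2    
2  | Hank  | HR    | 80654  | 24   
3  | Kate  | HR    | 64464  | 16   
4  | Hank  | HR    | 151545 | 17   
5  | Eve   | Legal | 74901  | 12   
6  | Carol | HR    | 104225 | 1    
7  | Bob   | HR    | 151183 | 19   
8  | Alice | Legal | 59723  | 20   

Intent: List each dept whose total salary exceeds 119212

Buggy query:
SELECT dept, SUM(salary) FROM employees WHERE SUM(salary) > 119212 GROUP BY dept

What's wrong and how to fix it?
Bug: SUM(salary) is an aggregate, but WHERE filters rows before aggregation

Fix: Move the aggregate condition to a HAVING clause

Corrected query:
SELECT dept, SUM(salary) FROM employees GROUP BY dept HAVING SUM(salary) > 119212

Result:
dept  | SUM(salary)
------+------------
HR    | 552071     
Legal | 269580     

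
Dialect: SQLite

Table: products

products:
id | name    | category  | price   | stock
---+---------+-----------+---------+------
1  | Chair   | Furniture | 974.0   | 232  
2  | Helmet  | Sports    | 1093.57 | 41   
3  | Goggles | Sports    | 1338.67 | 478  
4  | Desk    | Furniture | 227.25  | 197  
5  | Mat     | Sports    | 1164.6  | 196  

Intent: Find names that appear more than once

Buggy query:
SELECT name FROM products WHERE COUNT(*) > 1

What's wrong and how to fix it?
Bug: COUNT(*) is an aggregate and cannot be used in WHERE

Fix: GROUP BY name, then filter groups with HAVING COUNT(*) > 1

Corrected query:
SELECT name FROM products GROUP BY name HAVING COUNT(*) > 1

Result:
(no rows)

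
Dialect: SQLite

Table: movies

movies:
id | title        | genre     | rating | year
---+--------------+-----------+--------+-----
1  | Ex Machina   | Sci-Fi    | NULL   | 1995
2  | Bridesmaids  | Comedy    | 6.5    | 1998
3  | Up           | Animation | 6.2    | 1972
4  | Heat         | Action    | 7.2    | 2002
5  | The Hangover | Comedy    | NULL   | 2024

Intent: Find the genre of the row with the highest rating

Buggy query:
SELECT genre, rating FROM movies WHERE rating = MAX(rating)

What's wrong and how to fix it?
Bug: MAX(rating) is an aggregate and cannot be used directly in WHERE

Fix: Wrap MAX in a scalar subquery so WHERE compares against a single value

Corrected query:
SELECT genre, rating FROM movies WHERE rating = (SELECT MAX(rating) FROM movies)

Result:
genre  | rating
-------+-------
Action | 7.2   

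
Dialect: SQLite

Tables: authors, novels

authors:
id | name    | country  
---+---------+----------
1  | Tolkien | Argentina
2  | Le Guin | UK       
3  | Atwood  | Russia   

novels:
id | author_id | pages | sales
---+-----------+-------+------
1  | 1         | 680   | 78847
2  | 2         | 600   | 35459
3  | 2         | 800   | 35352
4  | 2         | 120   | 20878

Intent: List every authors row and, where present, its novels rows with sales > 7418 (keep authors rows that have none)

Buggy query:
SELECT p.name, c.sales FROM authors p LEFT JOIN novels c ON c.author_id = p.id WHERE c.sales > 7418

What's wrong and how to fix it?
Bug: Filtering c.sales in WHERE discards the NULL rows produced by LEFT JOIN, turning it into an inner join

Fix: Put 'c.sales > 7418' in the JOIN's ON clause instead of WHERE

Corrected query:
SELECT p.name, c.sales FROM authors p LEFT JOIN novels c ON c.author_id = p.id AND c.sales > 7418

Result:
name    | sales
--------+------
Tolkien | 78847
Le Guin | 20878
Le Guin | 35352
Le Guin | 35459
Atwood  | NULL 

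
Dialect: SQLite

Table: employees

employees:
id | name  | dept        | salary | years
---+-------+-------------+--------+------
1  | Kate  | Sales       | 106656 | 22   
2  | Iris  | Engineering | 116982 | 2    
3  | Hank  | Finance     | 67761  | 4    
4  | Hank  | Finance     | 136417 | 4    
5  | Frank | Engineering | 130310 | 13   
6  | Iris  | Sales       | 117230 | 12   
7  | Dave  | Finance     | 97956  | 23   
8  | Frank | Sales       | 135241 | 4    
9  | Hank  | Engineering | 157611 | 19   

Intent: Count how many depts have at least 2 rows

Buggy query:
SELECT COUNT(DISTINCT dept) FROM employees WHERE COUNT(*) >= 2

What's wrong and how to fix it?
Bug: COUNT(*) cannot appear in WHERE; the per-group count doesn't exist yet

Fix: Use a subquery that GROUPs and filters with HAVING, then count its rows

Corrected query:
SELECT COUNT(*) FROM (SELECT dept FROM employees GROUP BY dept HAVING COUNT(*) >= 2)

Result:
COUNT(*)
--------
3       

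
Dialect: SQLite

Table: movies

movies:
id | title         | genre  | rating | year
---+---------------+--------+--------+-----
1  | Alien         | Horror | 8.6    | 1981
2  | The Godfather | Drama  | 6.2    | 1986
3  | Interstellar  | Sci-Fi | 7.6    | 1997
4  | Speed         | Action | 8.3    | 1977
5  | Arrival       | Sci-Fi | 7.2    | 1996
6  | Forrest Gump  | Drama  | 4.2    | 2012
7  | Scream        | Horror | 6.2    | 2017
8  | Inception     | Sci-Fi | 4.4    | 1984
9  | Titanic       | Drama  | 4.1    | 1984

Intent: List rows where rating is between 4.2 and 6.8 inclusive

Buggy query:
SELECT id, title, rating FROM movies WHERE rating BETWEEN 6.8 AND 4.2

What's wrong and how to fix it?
Bug: The bounds are reversed; BETWEEN a AND b requires a <= b to match anything

Fix: Write BETWEEN 4.2 AND 6.8

Corrected query:
SELECT id, title, rating FROM movies WHERE rating BETWEEN 4.2 AND 6.8

Result:
id | title         | rating
---+---------------+-------
2  | The Godfather | 6.2   
6  | Forrest Gump  | 4.2   
7  | Scream        | 6.2   
8  | Inception     | 4.4   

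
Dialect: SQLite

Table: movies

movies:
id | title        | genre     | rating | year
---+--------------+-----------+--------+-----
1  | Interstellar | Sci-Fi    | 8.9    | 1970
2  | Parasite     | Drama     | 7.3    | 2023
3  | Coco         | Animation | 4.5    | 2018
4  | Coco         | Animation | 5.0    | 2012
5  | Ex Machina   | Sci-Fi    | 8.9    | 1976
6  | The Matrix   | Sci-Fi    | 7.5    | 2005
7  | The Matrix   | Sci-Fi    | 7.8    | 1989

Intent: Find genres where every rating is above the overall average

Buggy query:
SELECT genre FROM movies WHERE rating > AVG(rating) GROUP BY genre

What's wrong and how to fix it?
Bug: WHERE evaluates per row before aggregation, so AVG() is unavailable

Fix: Compute the overall average in a scalar subquery and compare each group's MIN against it in HAVING

Corrected query:
SELECT genre FROM movies GROUP BY genre HAVING MIN(rating) > (SELECT AVG(rating) FROM movies)

Result:
genre 
------
Drama 
Sci-Fi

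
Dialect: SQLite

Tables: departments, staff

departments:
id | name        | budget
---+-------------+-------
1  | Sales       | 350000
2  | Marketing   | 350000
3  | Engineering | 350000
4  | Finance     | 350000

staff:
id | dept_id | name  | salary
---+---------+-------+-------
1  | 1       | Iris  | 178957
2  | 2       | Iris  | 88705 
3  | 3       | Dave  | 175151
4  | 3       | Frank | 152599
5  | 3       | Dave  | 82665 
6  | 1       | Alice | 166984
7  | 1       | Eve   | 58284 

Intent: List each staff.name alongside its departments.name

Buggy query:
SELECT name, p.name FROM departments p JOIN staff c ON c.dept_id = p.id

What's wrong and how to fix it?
Bug: Both tables have a 'name' column; the unqualified reference is ambiguous

Fix: Prefix ambiguous columns with the table alias

Corrected query:
SELECT c.name, p.name FROM departments p JOIN staff c ON c.dept_id = p.id

Result:
name  | name       
------+------------
Iris  | Sales      
Iris  | Marketing  
Dave  | Engineering
Frank | Engineering
Dave  | Engineering
Alice | Sales      
Eve   | Sales      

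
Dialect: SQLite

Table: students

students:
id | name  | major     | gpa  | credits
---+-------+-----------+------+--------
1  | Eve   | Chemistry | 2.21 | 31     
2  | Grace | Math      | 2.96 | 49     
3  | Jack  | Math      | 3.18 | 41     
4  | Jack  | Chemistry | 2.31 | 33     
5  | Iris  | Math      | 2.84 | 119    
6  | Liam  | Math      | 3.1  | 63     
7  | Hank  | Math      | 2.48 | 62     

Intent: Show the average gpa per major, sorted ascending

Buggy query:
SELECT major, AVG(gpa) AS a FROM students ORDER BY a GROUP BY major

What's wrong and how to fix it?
Bug: GROUP BY must precede ORDER BY

Fix: Reorder: SELECT … FROM … GROUP BY … ORDER BY …

Corrected query:
SELECT major, AVG(gpa) AS a FROM students GROUP BY major ORDER BY a

Result:
major     | a    
----------+------
Chemistry | 2.26 
Math      | 2.912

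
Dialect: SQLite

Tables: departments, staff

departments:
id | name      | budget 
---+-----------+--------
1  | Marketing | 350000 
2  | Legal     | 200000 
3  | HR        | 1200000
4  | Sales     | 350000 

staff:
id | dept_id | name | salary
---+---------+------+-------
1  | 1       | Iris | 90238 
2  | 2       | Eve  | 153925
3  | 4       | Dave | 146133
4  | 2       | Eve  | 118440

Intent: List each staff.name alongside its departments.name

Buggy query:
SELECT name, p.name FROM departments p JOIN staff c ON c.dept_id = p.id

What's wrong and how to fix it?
Bug: 'name' exists in both joined tables, so the database can't tell which one is meant

Fix: Prefix ambiguous columns with the table alias

Corrected query:
SELECT c.name, p.name FROM departments p JOIN staff c ON c.dept_id = p.id

Result:
name | name     
-----+----------
Iris | Marketing
Eve  | Legal    
Dave | Sales    
Eve  | Legal    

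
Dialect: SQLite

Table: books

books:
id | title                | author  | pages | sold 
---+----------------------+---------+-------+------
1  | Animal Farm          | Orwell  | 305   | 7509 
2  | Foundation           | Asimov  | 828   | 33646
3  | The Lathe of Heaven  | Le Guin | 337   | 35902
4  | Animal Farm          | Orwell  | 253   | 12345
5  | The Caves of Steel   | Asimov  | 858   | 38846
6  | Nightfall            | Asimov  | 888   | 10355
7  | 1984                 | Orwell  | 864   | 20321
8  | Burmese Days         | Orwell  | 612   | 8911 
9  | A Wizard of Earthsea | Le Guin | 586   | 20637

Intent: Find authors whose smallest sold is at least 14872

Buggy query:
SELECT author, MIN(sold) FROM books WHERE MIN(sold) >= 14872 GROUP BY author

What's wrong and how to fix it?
Bug: Aggregates like MIN are computed per group after WHERE runs

Fix: Use HAVING for the per-group MIN condition

Corrected query:
SELECT author, MIN(sold) FROM books GROUP BY author HAVING MIN(sold) >= 14872

Result:
author  | MIN(sold)
--------+----------
Le Guin | 20637    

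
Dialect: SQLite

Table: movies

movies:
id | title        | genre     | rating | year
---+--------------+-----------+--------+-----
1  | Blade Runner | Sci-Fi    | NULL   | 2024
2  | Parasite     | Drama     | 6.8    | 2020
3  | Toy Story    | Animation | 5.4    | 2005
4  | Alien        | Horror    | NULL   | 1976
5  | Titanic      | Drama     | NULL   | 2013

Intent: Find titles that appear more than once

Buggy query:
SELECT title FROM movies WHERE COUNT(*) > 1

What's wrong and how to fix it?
Bug: COUNT(*) is an aggregate and cannot be used in WHERE

Fix: GROUP BY title, then filter groups with HAVING COUNT(*) > 1

Corrected query:
SELECT title FROM movies GROUP BY title HAVING COUNT(*) > 1

Result:
(no rows)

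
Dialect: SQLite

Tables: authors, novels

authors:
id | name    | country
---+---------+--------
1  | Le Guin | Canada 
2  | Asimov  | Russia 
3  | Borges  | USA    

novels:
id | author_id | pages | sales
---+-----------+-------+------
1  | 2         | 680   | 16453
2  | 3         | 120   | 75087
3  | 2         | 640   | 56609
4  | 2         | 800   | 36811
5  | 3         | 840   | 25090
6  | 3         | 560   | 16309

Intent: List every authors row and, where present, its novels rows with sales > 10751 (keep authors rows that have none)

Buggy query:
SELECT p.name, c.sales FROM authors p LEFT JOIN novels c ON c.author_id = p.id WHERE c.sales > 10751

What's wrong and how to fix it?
Bug: A WHERE condition on the right-hand table after LEFT JOIN drops unmatched parents

Fix: Move the right-table condition into the ON clause so unmatched parents are kept

Corrected query:
SELECT p.name, c.sales FROM authors p LEFT JOIN novels c ON c.author_id = p.id AND c.sales > 10751

Result:
name    | sales
--------+------
Le Guin | NULL 
Asimov  | 16453
Asimov  | 36811
Asimov  | 56609
Borges  | 16309
Borges  | 25090
Borges  | 75087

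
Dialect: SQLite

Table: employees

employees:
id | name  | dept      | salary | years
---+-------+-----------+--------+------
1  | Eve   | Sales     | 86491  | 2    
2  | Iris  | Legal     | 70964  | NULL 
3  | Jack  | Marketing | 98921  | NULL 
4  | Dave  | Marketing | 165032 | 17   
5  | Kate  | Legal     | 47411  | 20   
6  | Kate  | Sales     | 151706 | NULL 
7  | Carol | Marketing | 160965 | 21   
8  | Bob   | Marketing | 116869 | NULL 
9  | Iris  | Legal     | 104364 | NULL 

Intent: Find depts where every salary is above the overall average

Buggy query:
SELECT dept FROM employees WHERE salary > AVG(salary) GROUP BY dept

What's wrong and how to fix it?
Bug: WHERE evaluates per row before aggregation, so AVG() is unavailable

Fix: Use a subquery for AVG and a HAVING MIN(...) filter so the condition holds for every row in the group

Corrected query:
SELECT dept FROM employees GROUP BY dept HAVING MIN(salary) > (SELECT AVG(salary) FROM employees)

Result:
(no rows)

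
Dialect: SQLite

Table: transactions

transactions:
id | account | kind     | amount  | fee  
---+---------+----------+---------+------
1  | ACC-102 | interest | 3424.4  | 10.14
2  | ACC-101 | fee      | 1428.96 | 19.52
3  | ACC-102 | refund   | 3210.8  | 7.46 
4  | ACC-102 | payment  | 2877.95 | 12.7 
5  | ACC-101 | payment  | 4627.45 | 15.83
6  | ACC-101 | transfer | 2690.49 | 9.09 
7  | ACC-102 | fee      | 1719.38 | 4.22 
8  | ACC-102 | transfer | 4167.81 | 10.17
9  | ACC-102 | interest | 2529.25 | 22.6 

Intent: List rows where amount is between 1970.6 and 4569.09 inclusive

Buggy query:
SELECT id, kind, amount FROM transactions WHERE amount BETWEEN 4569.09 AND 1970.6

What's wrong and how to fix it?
Bug: The bounds are reversed; BETWEEN a AND b requires a <= b to match anything

Fix: Swap the bounds so the smaller value comes first

Corrected query:
SELECT id, kind, amount FROM transactions WHERE amount BETWEEN 1970.6 AND 4569.09

Result:
id | kind     | amount 
---+----------+--------
1  | interest | 3424.4 
3  | refund   | 3210.8 
4  | payment  | 2877.95
6  | transfer | 2690.49
8  | transfer | 4167.81
9  | interest | 2529.25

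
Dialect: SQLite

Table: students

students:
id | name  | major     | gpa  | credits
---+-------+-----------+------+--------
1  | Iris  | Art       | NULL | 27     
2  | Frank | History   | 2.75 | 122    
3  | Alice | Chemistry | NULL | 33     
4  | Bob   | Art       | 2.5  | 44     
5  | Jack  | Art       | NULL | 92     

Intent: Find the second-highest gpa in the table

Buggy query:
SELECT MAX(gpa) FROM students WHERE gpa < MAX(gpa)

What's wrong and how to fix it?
Bug: MAX(gpa) on the right of the comparison is an aggregate-in-WHERE error

Fix: Compute the overall MAX in a subquery, then take MAX of rows below it

Corrected query:
SELECT MAX(gpa) FROM students WHERE gpa < (SELECT MAX(gpa) FROM students)

Result:
MAX(gpa)
--------
2.5     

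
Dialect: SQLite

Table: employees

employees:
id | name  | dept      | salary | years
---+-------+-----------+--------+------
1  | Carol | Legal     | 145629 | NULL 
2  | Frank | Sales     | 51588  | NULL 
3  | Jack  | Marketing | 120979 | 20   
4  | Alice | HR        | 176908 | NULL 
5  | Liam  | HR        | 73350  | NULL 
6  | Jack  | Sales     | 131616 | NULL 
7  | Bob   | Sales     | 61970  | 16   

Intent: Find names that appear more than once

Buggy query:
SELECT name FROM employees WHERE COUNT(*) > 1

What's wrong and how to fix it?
Bug: COUNT(*) is an aggregate and cannot be used in WHERE

Fix: GROUP BY name, then filter groups with HAVING COUNT(*) > 1

Corrected query:
SELECT name FROM employees GROUP BY name HAVING COUNT(*) > 1

Result:
name
----
Jack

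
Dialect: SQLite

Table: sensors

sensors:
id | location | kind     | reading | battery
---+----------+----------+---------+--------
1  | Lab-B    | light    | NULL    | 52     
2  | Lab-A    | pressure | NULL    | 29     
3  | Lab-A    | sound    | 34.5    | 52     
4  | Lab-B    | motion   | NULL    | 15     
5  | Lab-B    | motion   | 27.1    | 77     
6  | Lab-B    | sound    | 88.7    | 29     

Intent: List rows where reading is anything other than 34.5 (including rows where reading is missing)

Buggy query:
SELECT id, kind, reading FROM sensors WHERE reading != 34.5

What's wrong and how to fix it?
Bug: 'reading != 34.5' is unknown when reading is NULL, so NULL rows are silently excluded

Fix: Add an explicit OR reading IS NULL to include the missing-value rows

Corrected query:
SELECT id, kind, reading FROM sensors WHERE reading != 34.5 OR reading IS NULL

Result:
id | kind     | reading
---+----------+--------
1  | light    | NULL   
2  | pressure | NULL   
4  | motion   | NULL   
5  | motion   | 27.1   
6  | sound    | 88.7   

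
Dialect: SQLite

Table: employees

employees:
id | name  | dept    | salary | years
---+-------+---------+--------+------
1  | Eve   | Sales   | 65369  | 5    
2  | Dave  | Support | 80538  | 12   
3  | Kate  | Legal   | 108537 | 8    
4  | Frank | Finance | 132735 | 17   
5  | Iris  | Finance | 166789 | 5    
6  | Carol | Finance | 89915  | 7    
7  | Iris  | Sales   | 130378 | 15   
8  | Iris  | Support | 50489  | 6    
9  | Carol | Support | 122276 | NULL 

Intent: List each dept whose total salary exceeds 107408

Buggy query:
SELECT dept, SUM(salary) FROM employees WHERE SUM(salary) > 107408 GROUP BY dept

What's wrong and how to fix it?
Bug: Aggregate functions cannot appear in a WHERE clause

Fix: Use HAVING (which filters groups after aggregation) instead of WHERE

Corrected query:
SELECT dept, SUM(salary) FROM employees GROUP BY dept HAVING SUM(salary) > 107408

Result:
dept    | SUM(salary)
--------+------------
Finance | 389439     
Legal   | 108537     
Sales   | 195747     
Support | 253303     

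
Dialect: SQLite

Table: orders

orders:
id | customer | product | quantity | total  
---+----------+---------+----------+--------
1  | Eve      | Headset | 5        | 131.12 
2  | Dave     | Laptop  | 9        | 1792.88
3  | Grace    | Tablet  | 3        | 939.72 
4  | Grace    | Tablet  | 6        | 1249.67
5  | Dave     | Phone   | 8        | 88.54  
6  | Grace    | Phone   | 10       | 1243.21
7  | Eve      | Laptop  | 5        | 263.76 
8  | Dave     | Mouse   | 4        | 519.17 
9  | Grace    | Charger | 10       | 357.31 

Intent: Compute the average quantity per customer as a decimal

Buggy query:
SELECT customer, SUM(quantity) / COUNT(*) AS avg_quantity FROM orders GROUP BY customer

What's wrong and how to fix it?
Bug: Both operands are integers, so '/' performs integer division and truncates

Fix: Multiply by 1.0 (or CAST to REAL) to force floating-point division

Corrected query:
SELECT customer, SUM(quantity) * 1.0 / COUNT(*) AS avg_quantity FROM orders GROUP BY customer

Result:
customer | avg_quantity
---------+-------------
Dave     | 7           
Eve      | 5           
Grace    | 7.25        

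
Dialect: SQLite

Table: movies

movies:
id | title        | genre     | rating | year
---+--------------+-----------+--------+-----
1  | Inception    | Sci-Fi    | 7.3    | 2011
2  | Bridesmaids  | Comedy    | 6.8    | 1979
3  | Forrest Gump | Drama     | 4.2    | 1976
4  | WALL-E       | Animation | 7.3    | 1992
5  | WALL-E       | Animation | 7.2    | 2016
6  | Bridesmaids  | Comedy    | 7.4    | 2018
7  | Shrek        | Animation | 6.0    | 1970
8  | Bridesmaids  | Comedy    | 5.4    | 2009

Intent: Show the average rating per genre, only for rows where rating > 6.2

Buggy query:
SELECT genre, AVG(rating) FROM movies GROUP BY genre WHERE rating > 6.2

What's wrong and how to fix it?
Bug: Row-level WHERE must come before GROUP BY in the clause order

Fix: Move the WHERE clause before GROUP BY

Corrected query:
SELECT genre, AVG(rating) FROM movies WHERE rating > 6.2 GROUP BY genre

Result:
genre     | AVG(rating)
----------+------------
Animation | 7.25       
Comedy    | 7.1        
Sci-Fi    | 7.3        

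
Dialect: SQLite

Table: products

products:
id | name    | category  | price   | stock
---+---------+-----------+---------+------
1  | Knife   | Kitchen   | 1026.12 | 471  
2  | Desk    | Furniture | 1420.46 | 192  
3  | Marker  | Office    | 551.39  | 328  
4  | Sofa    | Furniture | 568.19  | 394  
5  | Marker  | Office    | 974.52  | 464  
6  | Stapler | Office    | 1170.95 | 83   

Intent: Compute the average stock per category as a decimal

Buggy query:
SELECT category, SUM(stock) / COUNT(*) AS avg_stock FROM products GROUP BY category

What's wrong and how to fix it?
Bug: SUM(stock) and COUNT(*) are both integers; the division truncates the fractional part

Fix: Multiply by 1.0 (or CAST to REAL) to force floating-point division

Corrected query:
SELECT category, SUM(stock) * 1.0 / COUNT(*) AS avg_stock FROM products GROUP BY category

Result:
category  | avg_stock 
----------+-----------
Furniture | 293       
Kitchen   | 471       
Office    | 291.666667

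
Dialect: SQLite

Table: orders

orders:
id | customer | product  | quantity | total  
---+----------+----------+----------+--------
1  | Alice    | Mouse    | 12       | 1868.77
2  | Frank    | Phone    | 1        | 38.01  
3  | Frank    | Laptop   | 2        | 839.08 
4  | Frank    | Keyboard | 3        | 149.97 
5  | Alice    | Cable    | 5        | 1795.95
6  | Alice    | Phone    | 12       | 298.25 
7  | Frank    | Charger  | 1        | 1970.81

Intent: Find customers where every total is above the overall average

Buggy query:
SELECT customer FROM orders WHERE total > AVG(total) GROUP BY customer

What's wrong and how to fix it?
Bug: WHERE evaluates per row before aggregation, so AVG() is unavailable

Fix: Compute the overall average in a scalar subquery and compare each group's MIN against it in HAVING

Corrected query:
SELECT customer FROM orders GROUP BY customer HAVING MIN(total) > (SELECT AVG(total) FROM orders)

Result:
(no rows)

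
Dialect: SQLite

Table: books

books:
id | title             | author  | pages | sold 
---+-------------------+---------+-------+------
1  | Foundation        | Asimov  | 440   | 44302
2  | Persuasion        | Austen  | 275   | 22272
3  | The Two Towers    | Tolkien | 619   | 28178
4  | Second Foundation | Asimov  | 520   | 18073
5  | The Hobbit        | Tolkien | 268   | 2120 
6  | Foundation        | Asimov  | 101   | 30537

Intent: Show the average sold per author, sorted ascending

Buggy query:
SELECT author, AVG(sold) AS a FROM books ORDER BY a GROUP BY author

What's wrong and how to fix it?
Bug: ORDER BY appears before GROUP BY; SQL clause order requires GROUP BY first

Fix: Reorder: SELECT … FROM … GROUP BY … ORDER BY …

Corrected query:
SELECT author, AVG(sold) AS a FROM books GROUP BY author ORDER BY a

Result:
author  | a           
--------+-------------
Tolkien | 15149       
Austen  | 22272       
Asimov  | 30970.666667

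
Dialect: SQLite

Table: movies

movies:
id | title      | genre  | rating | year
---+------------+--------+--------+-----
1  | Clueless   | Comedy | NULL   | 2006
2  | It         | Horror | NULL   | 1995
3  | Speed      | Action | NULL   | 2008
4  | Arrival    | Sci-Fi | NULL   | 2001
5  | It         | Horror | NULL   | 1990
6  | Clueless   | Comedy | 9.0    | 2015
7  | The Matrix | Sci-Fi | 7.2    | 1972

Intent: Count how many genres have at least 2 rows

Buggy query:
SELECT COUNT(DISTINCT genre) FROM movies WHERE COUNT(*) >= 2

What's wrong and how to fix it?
Bug: COUNT(*) cannot appear in WHERE; the per-group count doesn't exist yet

Fix: Use a subquery that GROUPs and filters with HAVING, then count its rows

Corrected query:
SELECT COUNT(*) FROM (SELECT genre FROM movies GROUP BY genre HAVING COUNT(*) >= 2)

Result:
COUNT(*)
--------
3       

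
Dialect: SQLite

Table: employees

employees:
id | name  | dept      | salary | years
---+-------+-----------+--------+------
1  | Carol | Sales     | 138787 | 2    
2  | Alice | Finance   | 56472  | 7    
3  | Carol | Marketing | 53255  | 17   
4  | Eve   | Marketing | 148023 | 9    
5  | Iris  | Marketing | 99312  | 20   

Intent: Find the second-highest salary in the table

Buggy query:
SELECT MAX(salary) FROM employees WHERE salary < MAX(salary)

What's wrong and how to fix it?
Bug: MAX(salary) on the right of the comparison is an aggregate-in-WHERE error

Fix: Put the inner MAX in a scalar subquery

Corrected query:
SELECT MAX(salary) FROM employees WHERE salary < (SELECT MAX(salary) FROM employees)

Result:
MAX(salary)
-----------
138787     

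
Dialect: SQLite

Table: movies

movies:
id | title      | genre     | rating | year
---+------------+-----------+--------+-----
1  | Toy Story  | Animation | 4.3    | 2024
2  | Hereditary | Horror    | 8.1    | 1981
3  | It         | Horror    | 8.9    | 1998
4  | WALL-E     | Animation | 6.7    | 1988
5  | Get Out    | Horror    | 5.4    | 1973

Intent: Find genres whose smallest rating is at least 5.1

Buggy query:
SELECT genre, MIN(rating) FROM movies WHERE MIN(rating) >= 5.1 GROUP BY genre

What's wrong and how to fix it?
Bug: Aggregates like MIN are computed per group after WHERE runs

Fix: Replace WHERE with HAVING after the GROUP BY

Corrected query:
SELECT genre, MIN(rating) FROM movies GROUP BY genre HAVING MIN(rating) >= 5.1

Result:
genre  | MIN(rating)
-------+------------
Horror | 5.4        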